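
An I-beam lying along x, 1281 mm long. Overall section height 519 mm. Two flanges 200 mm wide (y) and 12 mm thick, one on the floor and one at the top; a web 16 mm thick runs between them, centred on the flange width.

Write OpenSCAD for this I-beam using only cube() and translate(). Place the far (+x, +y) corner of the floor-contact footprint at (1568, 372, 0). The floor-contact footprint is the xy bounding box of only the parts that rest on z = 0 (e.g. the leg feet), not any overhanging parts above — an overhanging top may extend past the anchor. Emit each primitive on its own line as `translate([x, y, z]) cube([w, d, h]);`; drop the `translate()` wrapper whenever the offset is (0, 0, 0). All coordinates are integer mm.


translate([287, 172, 0]) cube([1281, 200, 12]);
translate([287, 264, 12]) cube([1281, 16, 495]);
translate([287, 172, 507]) cube([1281, 200, 12]);


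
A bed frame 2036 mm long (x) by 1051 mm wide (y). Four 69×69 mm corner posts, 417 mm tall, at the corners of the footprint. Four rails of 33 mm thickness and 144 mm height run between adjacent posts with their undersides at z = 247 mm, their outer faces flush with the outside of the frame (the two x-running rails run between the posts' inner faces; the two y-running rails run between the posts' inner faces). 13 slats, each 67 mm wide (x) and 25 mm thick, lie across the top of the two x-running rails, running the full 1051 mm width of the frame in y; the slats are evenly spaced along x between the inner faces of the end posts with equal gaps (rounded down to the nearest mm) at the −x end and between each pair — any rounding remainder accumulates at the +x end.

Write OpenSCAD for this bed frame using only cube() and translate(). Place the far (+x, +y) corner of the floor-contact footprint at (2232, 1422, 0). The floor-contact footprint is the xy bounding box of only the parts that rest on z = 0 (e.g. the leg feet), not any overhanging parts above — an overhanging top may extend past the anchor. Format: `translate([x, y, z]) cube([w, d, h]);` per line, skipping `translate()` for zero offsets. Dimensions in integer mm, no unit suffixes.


translate([196, 371, 0]) cube([69, 69, 417]);
translate([196, 1353, 0]) cube([69, 69, 417]);
translate([2163, 371, 0]) cube([69, 69, 417]);
translate([2163, 1353, 0]) cube([69, 69, 417]);
translate([265, 371, 247]) cube([1898, 33, 144]);
translate([265, 1389, 247]) cube([1898, 33, 144]);
translate([196, 440, 247]) cube([33, 913, 144]);
translate([2199, 440, 247]) cube([33, 913, 144]);
translate([338, 371, 391]) cube([67, 1051, 25]);
translate([478, 371, 391]) cube([67, 1051, 25]);
translate([618, 371, 391]) cube([67, 1051, 25]);
translate([758, 371, 391]) cube([67, 1051, 25]);
translate([898, 371, 391]) cube([67, 1051, 25]);
translate([1038, 371, 391]) cube([67, 1051, 25]);
translate([1178, 371, 391]) cube([67, 1051, 25]);
translate([1318, 371, 391]) cube([67, 1051, 25]);
translate([1458, 371, 391]) cube([67, 1051, 25]);
translate([1598, 371, 391]) cube([67, 1051, 25]);
translate([1738, 371, 391]) cube([67, 1051, 25]);
translate([1878, 371, 391]) cube([67, 1051, 25]);
translate([2018, 371, 391]) cube([67, 1051, 25]);


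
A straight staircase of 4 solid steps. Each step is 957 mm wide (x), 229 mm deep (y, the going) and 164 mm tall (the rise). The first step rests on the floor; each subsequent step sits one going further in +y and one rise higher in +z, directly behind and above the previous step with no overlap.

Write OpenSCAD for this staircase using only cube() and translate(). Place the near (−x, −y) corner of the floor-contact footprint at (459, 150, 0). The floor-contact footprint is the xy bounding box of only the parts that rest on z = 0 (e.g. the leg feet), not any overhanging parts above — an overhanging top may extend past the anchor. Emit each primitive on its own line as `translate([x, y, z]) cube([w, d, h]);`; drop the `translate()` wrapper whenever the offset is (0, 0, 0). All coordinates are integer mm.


translate([459, 150, 0]) cube([957, 229, 164]);
translate([459, 379, 164]) cube([957, 229, 164]);
translate([459, 608, 328]) cube([957, 229, 164]);
translate([459, 837, 492]) cube([957, 229, 164]);


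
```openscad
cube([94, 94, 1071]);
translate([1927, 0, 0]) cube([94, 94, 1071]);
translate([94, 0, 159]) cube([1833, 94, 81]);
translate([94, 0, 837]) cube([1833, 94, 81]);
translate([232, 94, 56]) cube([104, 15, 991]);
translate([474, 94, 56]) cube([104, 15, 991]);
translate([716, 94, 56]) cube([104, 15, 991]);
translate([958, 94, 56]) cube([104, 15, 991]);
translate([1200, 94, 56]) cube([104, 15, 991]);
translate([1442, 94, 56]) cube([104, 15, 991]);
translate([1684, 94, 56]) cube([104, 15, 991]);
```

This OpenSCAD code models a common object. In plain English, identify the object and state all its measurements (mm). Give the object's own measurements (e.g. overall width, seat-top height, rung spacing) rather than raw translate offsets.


A fence section. Two 94×94 mm posts, 1071 mm tall, stand on the floor with a clear span of 1833 mm between their inner faces. Two horizontal rails of 94×81 mm section span the gap between the posts with their undersides at z = 159 mm and z = 837 mm, flush with the posts' −y face. 7 pickets, each 104 mm wide, 15 mm thick and 991 mm tall, are fixed to the +y face of the rails with their bottoms at z = 56 mm, spaced across the span with a 138 mm gap after the −x post and between neighbouring pickets, with 139 mm left before the +x post.


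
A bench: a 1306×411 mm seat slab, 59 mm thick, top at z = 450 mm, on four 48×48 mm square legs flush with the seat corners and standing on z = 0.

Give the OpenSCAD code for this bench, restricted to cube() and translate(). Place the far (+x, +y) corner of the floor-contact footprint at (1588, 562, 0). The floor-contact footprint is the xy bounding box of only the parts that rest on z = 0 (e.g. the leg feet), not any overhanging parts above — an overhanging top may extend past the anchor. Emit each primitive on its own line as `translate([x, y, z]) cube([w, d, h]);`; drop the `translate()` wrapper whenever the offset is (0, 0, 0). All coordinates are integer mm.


translate([282, 151, 391]) cube([1306, 411, 59]);
translate([282, 151, 0]) cube([48, 48, 391]);
translate([282, 514, 0]) cube([48, 48, 391]);
translate([1540, 151, 0]) cube([48, 48, 391]);
translate([1540, 514, 0]) cube([48, 48, 391]);


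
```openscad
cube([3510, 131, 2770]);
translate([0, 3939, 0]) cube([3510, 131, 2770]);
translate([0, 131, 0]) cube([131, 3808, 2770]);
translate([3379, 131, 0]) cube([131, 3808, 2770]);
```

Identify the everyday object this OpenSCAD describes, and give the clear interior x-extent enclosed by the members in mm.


A house (or room) frame. The interior width is 3248 mm.

Four 2770 mm walls enclosing a rectangle with no floor or roof — a room or house frame. Outside width is 3510 mm and wall thickness is 131 mm, so the interior width is 3510 − 2 × 131 = 3248 mm.


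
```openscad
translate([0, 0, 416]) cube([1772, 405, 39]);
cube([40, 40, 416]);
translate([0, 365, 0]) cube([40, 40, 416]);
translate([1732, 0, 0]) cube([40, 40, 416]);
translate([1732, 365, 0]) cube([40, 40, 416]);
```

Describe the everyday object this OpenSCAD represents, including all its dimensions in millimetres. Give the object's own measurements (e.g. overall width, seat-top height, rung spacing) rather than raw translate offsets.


A long wooden bench with a 1772 mm (x) × 405 mm (y) seat, 39 mm thick, its top surface 455 mm above the floor. Four 40 mm square legs at the seat corners, flush with the edges, run from z = 0 to the seat underside.


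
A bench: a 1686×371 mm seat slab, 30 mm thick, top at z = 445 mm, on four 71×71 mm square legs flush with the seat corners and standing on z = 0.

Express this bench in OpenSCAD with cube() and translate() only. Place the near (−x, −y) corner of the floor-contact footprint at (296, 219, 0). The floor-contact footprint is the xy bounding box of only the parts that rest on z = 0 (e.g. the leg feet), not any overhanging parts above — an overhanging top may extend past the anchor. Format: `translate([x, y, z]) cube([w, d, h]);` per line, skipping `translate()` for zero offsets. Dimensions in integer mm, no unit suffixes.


translate([296, 219, 415]) cube([1686, 371, 30]);
translate([296, 219, 0]) cube([71, 71, 415]);
translate([296, 519, 0]) cube([71, 71, 415]);
translate([1911, 219, 0]) cube([71, 71, 415]);
translate([1911, 519, 0]) cube([71, 71, 415]);


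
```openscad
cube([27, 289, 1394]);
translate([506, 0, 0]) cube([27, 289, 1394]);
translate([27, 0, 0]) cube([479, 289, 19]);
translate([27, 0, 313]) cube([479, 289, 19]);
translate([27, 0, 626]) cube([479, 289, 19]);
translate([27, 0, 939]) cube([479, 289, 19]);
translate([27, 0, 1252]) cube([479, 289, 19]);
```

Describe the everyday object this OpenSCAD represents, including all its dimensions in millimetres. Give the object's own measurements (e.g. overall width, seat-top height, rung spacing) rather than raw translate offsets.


An open bookshelf. Two side panels, each 27 mm thick, 289 mm deep and 1394 mm tall, stand 533 mm apart (outside-to-outside). Between them sit 5 shelves, each 19 mm thick and 289 mm deep, spanning the full gap between the sides. The bottom shelf rests on the floor (its underside at z = 0) and the clear gap between one shelf's top and the next shelf's underside is 294 mm.


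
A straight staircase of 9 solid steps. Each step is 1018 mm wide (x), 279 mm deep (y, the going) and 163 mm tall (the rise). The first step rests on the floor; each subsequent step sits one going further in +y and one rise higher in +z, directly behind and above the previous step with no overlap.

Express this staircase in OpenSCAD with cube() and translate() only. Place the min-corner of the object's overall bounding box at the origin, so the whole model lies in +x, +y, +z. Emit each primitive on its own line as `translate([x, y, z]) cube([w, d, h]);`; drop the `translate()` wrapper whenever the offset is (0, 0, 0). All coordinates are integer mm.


cube([1018, 279, 163]);
translate([0, 279, 163]) cube([1018, 279, 163]);
translate([0, 558, 326]) cube([1018, 279, 163]);
translate([0, 837, 489]) cube([1018, 279, 163]);
translate([0, 1116, 652]) cube([1018, 279, 163]);
translate([0, 1395, 815]) cube([1018, 279, 163]);
translate([0, 1674, 978]) cube([1018, 279, 163]);
translate([0, 1953, 1141]) cube([1018, 279, 163]);
translate([0, 2232, 1304]) cube([1018, 279, 163]);


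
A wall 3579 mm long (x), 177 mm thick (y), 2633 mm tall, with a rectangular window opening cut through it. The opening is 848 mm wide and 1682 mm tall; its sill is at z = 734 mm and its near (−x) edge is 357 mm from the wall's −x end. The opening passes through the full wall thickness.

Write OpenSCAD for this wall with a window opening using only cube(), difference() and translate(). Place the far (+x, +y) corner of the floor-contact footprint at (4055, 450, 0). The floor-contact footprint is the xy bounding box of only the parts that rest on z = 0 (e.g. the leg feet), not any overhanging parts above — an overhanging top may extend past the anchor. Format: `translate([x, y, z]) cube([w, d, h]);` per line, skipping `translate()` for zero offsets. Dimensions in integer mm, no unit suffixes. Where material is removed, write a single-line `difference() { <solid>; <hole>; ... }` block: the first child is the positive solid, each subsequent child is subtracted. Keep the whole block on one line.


difference() { translate([476, 273, 0]) cube([3579, 177, 2633]); translate([833, 273, 734]) cube([848, 177, 1682]); }


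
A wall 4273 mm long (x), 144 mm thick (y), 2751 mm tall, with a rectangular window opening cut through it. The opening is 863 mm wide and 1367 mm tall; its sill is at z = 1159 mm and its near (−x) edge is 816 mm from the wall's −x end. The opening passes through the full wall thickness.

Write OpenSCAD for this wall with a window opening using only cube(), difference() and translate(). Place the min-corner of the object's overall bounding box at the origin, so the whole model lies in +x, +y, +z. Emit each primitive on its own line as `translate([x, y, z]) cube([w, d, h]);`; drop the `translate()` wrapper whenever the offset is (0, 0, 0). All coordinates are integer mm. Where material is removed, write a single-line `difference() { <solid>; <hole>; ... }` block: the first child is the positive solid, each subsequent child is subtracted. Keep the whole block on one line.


difference() { cube([4273, 144, 2751]); translate([816, 0, 1159]) cube([863, 144, 1367]); }


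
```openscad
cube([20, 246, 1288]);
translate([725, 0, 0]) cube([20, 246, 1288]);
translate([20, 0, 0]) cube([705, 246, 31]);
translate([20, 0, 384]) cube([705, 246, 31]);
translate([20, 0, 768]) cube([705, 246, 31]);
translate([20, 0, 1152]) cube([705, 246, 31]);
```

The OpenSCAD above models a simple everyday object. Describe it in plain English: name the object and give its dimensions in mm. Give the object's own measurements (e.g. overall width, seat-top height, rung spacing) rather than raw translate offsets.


An open bookshelf. Two side panels, each 20 mm thick, 246 mm deep and 1288 mm tall, stand 745 mm apart (outside-to-outside). Between them sit 4 shelves, each 31 mm thick and 246 mm deep, spanning the full gap between the sides. The bottom shelf rests on the floor (its underside at z = 0) and the clear gap between one shelf's top and the next shelf's underside is 353 mm.


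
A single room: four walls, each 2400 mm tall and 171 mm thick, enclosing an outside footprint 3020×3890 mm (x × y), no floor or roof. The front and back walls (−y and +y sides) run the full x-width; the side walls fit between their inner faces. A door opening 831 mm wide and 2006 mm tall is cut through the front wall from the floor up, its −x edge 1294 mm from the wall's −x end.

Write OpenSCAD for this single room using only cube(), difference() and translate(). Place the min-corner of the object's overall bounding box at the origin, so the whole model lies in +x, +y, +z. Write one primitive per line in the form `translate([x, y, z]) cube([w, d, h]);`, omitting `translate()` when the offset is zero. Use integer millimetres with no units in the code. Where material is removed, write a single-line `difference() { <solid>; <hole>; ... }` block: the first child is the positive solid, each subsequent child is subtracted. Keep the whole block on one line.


difference() { cube([3020, 171, 2400]); translate([1294, 0, 0]) cube([831, 171, 2006]); }
translate([0, 3719, 0]) cube([3020, 171, 2400]);
translate([0, 171, 0]) cube([171, 3548, 2400]);
translate([2849, 171, 0]) cube([171, 3548, 2400]);


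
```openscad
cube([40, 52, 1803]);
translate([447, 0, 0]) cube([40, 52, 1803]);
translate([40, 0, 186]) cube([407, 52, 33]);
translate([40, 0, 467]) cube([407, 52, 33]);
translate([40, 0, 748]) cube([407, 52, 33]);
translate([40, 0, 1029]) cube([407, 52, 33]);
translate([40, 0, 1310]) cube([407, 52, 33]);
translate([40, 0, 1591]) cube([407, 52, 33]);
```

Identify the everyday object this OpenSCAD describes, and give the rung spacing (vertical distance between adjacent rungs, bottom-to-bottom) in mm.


A ladder. The rung spacing is 281 mm.

Two tall 40×52 posts with 6 short bars between them — a ladder. Adjacent rungs sit at z = 186 and z = 467, so the spacing is 467 − 186 = 281 mm.


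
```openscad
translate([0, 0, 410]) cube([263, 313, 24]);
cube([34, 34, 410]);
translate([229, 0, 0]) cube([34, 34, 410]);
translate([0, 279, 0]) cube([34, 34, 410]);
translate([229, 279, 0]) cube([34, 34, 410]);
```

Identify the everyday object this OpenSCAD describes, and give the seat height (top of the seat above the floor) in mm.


A stool. The seat height is 434 mm.

A 263×313×24 slab at z = 410 on four corner posts — a stool. The seat top is 410 + 24 = 434 mm.


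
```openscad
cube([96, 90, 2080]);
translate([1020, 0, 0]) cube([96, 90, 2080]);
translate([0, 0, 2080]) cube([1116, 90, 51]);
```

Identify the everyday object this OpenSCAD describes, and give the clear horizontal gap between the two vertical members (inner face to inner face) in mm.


A door frame. The clear opening width is 924 mm.

Two 2080 mm tall posts with a header on top — a door frame. The left jamb is 96 mm wide at x = 0; the right jamb starts at x = 1020. The clear opening is 1020 − 96 = 924 mm.


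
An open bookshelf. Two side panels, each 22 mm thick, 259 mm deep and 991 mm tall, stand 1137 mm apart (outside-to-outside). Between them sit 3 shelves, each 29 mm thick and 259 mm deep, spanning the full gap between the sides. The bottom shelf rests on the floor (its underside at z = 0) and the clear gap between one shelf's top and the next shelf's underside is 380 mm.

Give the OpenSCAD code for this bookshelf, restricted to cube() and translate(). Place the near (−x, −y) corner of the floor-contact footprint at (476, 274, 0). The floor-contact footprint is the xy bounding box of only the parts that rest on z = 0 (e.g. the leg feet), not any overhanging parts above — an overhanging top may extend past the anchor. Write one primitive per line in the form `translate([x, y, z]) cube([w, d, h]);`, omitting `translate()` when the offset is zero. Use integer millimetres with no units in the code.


translate([476, 274, 0]) cube([22, 259, 991]);
translate([1591, 274, 0]) cube([22, 259, 991]);
translate([498, 274, 0]) cube([1093, 259, 29]);
translate([498, 274, 409]) cube([1093, 259, 29]);
translate([498, 274, 818]) cube([1093, 259, 29]);


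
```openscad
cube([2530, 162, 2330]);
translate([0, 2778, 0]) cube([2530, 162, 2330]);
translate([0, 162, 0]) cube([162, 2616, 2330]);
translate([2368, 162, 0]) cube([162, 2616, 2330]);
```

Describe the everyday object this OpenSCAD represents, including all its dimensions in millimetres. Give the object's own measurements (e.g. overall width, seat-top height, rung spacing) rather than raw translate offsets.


The wall frame of a small rectangular building: four walls, each 2330 mm tall and 162 mm thick, enclosing a footprint 2530 mm (x) by 2940 mm (y) outside-to-outside, with no floor or roof. The front and back walls (the −y and +y sides) span the full width; the two side walls fit between them.


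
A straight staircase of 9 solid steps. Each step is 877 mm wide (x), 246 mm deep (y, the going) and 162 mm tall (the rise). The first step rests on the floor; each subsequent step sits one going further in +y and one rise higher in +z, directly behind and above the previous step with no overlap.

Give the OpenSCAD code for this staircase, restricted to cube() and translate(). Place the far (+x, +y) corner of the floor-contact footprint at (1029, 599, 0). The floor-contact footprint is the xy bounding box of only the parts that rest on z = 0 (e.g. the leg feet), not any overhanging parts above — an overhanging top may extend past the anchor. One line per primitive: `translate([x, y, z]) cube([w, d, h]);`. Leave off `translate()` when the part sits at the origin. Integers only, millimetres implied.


translate([152, 353, 0]) cube([877, 246, 162]);
translate([152, 599, 162]) cube([877, 246, 162]);
translate([152, 845, 324]) cube([877, 246, 162]);
translate([152, 1091, 486]) cube([877, 246, 162]);
translate([152, 1337, 648]) cube([877, 246, 162]);
translate([152, 1583, 810]) cube([877, 246, 162]);
translate([152, 1829, 972]) cube([877, 246, 162]);
translate([152, 2075, 1134]) cube([877, 246, 162]);
translate([152, 2321, 1296]) cube([877, 246, 162]);


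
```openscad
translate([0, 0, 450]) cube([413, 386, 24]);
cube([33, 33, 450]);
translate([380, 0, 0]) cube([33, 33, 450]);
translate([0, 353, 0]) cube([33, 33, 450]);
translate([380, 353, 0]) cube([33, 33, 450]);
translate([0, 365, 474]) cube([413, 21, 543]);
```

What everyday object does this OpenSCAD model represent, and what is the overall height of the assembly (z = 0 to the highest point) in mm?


A chair. The overall height is 1017 mm.

A slab on four corner posts with a tall panel at the back — a chair. The seat slab sits at z = 450 with thickness 24, and the 543 mm backrest starts at the seat top, so the overall height is 450 + 24 + 543 = 1017 mm.


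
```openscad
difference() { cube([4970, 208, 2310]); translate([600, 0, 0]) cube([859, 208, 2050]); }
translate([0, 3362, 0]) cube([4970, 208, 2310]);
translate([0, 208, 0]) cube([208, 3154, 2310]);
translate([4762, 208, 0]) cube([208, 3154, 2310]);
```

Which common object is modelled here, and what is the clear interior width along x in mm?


A single room. The interior width is 4554 mm.

Four walls enclosing a rectangle with a door in the front wall — a room. Outside width 4970 minus two 208 mm walls gives 4554 mm.


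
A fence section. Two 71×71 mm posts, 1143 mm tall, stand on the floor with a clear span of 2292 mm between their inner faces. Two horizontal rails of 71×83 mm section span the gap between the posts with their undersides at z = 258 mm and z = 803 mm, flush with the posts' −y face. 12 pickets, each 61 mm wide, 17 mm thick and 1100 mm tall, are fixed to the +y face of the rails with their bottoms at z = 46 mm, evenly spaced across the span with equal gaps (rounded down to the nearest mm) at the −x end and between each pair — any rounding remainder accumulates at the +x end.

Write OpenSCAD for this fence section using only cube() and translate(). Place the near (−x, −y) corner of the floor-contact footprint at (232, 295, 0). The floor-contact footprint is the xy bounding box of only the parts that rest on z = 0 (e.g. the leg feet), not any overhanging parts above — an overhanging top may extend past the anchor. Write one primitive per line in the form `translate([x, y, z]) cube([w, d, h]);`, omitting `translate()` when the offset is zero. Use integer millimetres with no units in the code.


translate([232, 295, 0]) cube([71, 71, 1143]);
translate([2595, 295, 0]) cube([71, 71, 1143]);
translate([303, 295, 258]) cube([2292, 71, 83]);
translate([303, 295, 803]) cube([2292, 71, 83]);
translate([423, 366, 46]) cube([61, 17, 1100]);
translate([604, 366, 46]) cube([61, 17, 1100]);
translate([785, 366, 46]) cube([61, 17, 1100]);
translate([966, 366, 46]) cube([61, 17, 1100]);
translate([1147, 366, 46]) cube([61, 17, 1100]);
translate([1328, 366, 46]) cube([61, 17, 1100]);
translate([1509, 366, 46]) cube([61, 17, 1100]);
translate([1690, 366, 46]) cube([61, 17, 1100]);
translate([1871, 366, 46]) cube([61, 17, 1100]);
translate([2052, 366, 46]) cube([61, 17, 1100]);
translate([2233, 366, 46]) cube([61, 17, 1100]);
translate([2414, 366, 46]) cube([61, 17, 1100]);


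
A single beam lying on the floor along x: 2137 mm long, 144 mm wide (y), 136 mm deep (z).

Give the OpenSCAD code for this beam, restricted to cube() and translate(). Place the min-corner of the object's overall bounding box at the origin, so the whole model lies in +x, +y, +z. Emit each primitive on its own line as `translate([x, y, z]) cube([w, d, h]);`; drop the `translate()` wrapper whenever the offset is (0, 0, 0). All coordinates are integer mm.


cube([2137, 144, 136]);


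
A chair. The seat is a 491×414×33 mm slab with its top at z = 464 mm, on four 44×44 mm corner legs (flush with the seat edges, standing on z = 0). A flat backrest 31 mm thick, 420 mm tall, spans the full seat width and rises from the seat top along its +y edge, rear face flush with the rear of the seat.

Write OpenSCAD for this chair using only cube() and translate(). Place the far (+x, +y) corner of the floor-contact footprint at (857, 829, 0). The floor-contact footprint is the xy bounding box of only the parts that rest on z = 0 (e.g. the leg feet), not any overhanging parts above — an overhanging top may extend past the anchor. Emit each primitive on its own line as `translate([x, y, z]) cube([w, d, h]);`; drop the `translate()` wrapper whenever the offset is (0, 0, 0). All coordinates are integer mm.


// leg_h = 464 - 33 = 431
translate([366, 415, 431]) cube([491, 414, 33]);
translate([366, 415, 0]) cube([44, 44, 431]);
translate([813, 415, 0]) cube([44, 44, 431]);
translate([366, 785, 0]) cube([44, 44, 431]);
translate([813, 785, 0]) cube([44, 44, 431]);
translate([366, 798, 464]) cube([491, 31, 420]);


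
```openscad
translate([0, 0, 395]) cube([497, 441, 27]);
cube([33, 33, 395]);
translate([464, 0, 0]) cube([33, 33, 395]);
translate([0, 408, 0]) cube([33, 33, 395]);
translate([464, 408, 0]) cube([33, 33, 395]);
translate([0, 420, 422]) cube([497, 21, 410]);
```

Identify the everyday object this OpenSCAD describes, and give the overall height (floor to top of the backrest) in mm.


A chair. The overall height is 832 mm.

A slab on four corner posts with a tall panel at the back — a chair. The seat slab sits at z = 395 with thickness 27, and the 410 mm backrest starts at the seat top, so the overall height is 395 + 27 + 410 = 832 mm.


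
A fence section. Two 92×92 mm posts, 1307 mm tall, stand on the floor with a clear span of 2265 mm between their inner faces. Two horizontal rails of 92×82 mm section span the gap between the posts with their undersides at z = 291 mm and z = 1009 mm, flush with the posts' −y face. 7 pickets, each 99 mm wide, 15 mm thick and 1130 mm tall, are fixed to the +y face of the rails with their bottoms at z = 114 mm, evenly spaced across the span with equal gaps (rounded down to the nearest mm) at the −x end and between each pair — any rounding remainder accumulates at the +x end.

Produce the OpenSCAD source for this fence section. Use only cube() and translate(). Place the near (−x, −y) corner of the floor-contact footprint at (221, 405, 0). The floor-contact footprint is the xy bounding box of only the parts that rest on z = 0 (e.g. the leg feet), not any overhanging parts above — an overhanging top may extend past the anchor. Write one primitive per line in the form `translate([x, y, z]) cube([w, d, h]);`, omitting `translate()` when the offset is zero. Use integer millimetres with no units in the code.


translate([221, 405, 0]) cube([92, 92, 1307]);
translate([2578, 405, 0]) cube([92, 92, 1307]);
translate([313, 405, 291]) cube([2265, 92, 82]);
translate([313, 405, 1009]) cube([2265, 92, 82]);
translate([509, 497, 114]) cube([99, 15, 1130]);
translate([804, 497, 114]) cube([99, 15, 1130]);
translate([1099, 497, 114]) cube([99, 15, 1130]);
translate([1394, 497, 114]) cube([99, 15, 1130]);
translate([1689, 497, 114]) cube([99, 15, 1130]);
translate([1984, 497, 114]) cube([99, 15, 1130]);
translate([2279, 497, 114]) cube([99, 15, 1130]);


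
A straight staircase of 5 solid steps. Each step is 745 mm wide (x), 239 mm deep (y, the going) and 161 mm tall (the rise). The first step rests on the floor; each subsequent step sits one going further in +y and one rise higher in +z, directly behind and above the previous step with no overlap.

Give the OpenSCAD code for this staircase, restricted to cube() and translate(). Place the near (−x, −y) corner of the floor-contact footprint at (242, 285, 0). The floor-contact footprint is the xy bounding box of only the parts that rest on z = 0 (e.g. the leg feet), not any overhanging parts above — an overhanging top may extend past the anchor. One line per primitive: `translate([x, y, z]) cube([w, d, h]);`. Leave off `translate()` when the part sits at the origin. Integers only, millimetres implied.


translate([242, 285, 0]) cube([745, 239, 161]);
translate([242, 524, 161]) cube([745, 239, 161]);
translate([242, 763, 322]) cube([745, 239, 161]);
translate([242, 1002, 483]) cube([745, 239, 161]);
translate([242, 1241, 644]) cube([745, 239, 161]);


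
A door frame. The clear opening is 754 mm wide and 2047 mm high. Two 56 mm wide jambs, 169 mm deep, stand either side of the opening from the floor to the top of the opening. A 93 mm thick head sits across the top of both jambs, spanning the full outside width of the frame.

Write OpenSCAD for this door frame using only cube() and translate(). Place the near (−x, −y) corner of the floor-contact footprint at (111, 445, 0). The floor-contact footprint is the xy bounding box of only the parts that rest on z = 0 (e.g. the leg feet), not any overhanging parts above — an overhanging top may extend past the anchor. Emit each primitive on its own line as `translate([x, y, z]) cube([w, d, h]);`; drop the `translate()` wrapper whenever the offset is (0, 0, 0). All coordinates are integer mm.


translate([111, 445, 0]) cube([56, 169, 2047]);
translate([921, 445, 0]) cube([56, 169, 2047]);
translate([111, 445, 2047]) cube([866, 169, 93]);


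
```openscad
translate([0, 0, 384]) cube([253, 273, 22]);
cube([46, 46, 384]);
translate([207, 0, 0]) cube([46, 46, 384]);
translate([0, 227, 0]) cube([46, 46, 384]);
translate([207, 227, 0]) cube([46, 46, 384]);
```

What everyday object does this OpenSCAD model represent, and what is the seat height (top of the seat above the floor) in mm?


A stool. The seat height is 406 mm.

A 253×273×22 slab at z = 384 on four corner posts — a stool. The seat top is 384 + 22 = 406 mm.


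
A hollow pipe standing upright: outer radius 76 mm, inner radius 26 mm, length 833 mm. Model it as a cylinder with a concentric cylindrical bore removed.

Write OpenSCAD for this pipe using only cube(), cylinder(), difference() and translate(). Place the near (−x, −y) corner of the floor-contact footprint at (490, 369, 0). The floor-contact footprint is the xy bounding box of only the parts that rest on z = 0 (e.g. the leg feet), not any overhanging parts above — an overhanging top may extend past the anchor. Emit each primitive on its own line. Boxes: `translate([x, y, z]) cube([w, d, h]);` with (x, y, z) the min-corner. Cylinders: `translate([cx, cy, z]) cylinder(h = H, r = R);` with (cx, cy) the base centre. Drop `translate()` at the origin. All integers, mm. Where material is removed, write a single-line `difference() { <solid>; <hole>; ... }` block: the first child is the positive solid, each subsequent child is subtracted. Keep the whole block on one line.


difference() { translate([566, 445, 0]) cylinder(h = 833, r = 76); translate([566, 445, 0]) cylinder(h = 833, r = 26); }


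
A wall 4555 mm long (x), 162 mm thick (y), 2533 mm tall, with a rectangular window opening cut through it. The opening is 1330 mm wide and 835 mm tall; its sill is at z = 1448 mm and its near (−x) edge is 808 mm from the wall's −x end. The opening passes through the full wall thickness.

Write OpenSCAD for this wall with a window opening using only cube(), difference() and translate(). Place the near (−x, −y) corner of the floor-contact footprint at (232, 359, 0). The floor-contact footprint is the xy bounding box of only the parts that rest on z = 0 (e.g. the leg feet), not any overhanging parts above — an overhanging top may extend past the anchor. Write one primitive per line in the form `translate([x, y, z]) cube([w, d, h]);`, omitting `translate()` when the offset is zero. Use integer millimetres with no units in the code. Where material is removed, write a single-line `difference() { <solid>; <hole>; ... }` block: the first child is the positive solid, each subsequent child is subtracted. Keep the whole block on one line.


difference() { translate([232, 359, 0]) cube([4555, 162, 2533]); translate([1040, 359, 1448]) cube([1330, 162, 835]); }


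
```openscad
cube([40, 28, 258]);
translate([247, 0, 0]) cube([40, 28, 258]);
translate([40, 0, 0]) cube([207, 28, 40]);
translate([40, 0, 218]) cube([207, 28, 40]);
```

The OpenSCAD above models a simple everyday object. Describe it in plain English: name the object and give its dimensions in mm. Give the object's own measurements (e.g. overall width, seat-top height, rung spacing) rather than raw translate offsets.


A rectangular picture frame lying in the x–z plane (depth along y). The opening is 207 mm wide (x) by 178 mm tall (z), surrounded by a border 40 mm wide on all four sides. The frame is 28 mm deep and is made of two full-height vertical stiles with two horizontal rails fitted between them.


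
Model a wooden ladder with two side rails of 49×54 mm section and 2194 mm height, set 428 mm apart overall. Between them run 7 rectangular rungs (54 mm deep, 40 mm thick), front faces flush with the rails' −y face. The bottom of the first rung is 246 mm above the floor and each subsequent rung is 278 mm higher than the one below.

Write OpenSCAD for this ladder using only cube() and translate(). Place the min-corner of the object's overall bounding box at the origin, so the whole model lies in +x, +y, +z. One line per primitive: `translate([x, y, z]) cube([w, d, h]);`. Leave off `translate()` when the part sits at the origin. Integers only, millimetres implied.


// rung span = 428 - 2*49 = 330
// rung[k] z = 246 + k*278
cube([49, 54, 2194]);
translate([379, 0, 0]) cube([49, 54, 2194]);
translate([49, 0, 246]) cube([330, 54, 40]);
translate([49, 0, 524]) cube([330, 54, 40]);
translate([49, 0, 802]) cube([330, 54, 40]);
translate([49, 0, 1080]) cube([330, 54, 40]);
translate([49, 0, 1358]) cube([330, 54, 40]);
translate([49, 0, 1636]) cube([330, 54, 40]);
translate([49, 0, 1914]) cube([330, 54, 40]);


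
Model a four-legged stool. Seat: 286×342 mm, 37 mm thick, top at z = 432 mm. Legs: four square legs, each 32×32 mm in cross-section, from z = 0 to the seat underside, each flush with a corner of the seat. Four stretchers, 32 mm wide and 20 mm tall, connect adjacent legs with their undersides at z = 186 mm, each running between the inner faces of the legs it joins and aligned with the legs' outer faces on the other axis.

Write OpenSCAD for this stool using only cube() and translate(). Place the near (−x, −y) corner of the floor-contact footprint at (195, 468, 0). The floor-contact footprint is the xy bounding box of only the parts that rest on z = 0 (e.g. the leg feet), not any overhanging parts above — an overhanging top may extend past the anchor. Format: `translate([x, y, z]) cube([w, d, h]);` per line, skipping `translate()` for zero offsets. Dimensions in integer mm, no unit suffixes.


// leg_h = 432 - 37 = 395
// stretcher span = 286 - 2*32 = 222
translate([195, 468, 395]) cube([286, 342, 37]);
translate([195, 468, 0]) cube([32, 32, 395]);
translate([449, 468, 0]) cube([32, 32, 395]);
translate([195, 778, 0]) cube([32, 32, 395]);
translate([449, 778, 0]) cube([32, 32, 395]);
translate([227, 468, 186]) cube([222, 32, 20]);
translate([227, 778, 186]) cube([222, 32, 20]);
translate([195, 500, 186]) cube([32, 278, 20]);
translate([449, 500, 186]) cube([32, 278, 20]);


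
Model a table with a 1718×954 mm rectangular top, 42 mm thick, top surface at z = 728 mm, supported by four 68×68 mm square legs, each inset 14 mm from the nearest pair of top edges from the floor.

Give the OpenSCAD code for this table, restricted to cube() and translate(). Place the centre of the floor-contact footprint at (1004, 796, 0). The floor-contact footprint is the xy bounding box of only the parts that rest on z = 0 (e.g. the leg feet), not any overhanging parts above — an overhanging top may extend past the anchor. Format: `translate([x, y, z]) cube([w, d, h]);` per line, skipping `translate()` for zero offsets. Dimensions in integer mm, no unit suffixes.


translate([145, 319, 686]) cube([1718, 954, 42]);
translate([159, 333, 0]) cube([68, 68, 686]);
translate([1781, 333, 0]) cube([68, 68, 686]);
translate([159, 1191, 0]) cube([68, 68, 686]);
translate([1781, 1191, 0]) cube([68, 68, 686]);


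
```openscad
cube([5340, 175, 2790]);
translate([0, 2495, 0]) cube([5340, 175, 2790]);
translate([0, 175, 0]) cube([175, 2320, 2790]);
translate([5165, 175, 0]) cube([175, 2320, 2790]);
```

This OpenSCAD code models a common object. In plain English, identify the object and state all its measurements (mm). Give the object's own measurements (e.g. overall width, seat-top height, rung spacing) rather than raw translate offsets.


The wall frame of a small rectangular building: four walls, each 2790 mm tall and 175 mm thick, enclosing a footprint 5340 mm (x) by 2670 mm (y) outside-to-outside, with no floor or roof. The front and back walls (the −y and +y sides) span the full width; the two side walls fit between them.


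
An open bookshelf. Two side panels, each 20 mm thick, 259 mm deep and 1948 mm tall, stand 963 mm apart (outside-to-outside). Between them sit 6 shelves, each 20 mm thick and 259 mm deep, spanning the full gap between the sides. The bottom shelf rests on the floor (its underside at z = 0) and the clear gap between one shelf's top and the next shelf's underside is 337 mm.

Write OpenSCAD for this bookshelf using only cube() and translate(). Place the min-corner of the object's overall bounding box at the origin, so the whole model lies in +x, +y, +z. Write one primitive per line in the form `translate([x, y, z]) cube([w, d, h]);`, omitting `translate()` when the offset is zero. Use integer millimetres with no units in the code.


cube([20, 259, 1948]);
translate([943, 0, 0]) cube([20, 259, 1948]);
translate([20, 0, 0]) cube([923, 259, 20]);
translate([20, 0, 357]) cube([923, 259, 20]);
translate([20, 0, 714]) cube([923, 259, 20]);
translate([20, 0, 1071]) cube([923, 259, 20]);
translate([20, 0, 1428]) cube([923, 259, 20]);
translate([20, 0, 1785]) cube([923, 259, 20]);


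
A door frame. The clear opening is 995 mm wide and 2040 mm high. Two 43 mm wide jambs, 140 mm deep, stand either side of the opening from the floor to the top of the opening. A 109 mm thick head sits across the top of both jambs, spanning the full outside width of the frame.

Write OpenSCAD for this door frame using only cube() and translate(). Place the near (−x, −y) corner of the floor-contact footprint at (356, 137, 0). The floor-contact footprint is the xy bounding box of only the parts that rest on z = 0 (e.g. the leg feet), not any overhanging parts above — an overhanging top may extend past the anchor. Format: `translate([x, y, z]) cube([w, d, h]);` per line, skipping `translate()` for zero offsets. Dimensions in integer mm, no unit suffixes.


translate([356, 137, 0]) cube([43, 140, 2040]);
translate([1394, 137, 0]) cube([43, 140, 2040]);
translate([356, 137, 2040]) cube([1081, 140, 109]);


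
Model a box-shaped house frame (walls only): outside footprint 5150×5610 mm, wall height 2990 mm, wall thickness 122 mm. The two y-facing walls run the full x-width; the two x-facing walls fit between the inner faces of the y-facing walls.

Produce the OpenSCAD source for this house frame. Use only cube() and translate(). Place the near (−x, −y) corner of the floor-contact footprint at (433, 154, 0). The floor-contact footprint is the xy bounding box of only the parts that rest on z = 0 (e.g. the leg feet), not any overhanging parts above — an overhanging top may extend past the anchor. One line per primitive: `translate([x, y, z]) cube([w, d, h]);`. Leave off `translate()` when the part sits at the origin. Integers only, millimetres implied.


translate([433, 154, 0]) cube([5150, 122, 2990]);
translate([433, 5642, 0]) cube([5150, 122, 2990]);
translate([433, 276, 0]) cube([122, 5366, 2990]);
translate([5461, 276, 0]) cube([122, 5366, 2990]);


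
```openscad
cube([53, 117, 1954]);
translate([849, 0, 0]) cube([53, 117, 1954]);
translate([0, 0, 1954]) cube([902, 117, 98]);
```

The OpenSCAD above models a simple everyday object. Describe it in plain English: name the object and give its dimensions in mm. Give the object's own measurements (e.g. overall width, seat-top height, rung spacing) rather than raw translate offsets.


A door frame. The clear opening is 796 mm wide and 1954 mm high. Two 53 mm wide jambs, 117 mm deep, stand either side of the opening from the floor to the top of the opening. A 98 mm thick head sits across the top of both jambs, spanning the full outside width of the frame.


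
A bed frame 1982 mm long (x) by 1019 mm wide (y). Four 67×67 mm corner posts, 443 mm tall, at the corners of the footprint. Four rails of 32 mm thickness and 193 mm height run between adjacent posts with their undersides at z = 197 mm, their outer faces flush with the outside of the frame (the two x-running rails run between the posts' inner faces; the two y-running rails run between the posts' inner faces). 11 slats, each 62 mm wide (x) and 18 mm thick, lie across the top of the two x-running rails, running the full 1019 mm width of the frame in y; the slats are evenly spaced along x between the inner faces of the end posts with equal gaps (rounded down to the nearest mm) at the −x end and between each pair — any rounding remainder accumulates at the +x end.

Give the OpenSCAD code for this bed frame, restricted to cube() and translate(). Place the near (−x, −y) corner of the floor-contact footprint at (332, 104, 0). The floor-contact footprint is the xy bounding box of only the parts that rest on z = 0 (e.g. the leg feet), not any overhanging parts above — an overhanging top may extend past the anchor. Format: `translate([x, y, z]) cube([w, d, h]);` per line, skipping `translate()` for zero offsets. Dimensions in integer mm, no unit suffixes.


// slat z = rail_z + rail_h = 197 + 193 = 390
// slat gap = ⌊(1848 − 11·62) / 12⌋ = 97
translate([332, 104, 0]) cube([67, 67, 443]);
translate([332, 1056, 0]) cube([67, 67, 443]);
translate([2247, 104, 0]) cube([67, 67, 443]);
translate([2247, 1056, 0]) cube([67, 67, 443]);
translate([399, 104, 197]) cube([1848, 32, 193]);
translate([399, 1091, 197]) cube([1848, 32, 193]);
translate([332, 171, 197]) cube([32, 885, 193]);
translate([2282, 171, 197]) cube([32, 885, 193]);
translate([496, 104, 390]) cube([62, 1019, 18]);
translate([655, 104, 390]) cube([62, 1019, 18]);
translate([814, 104, 390]) cube([62, 1019, 18]);
translate([973, 104, 390]) cube([62, 1019, 18]);
translate([1132, 104, 390]) cube([62, 1019, 18]);
translate([1291, 104, 390]) cube([62, 1019, 18]);
translate([1450, 104, 390]) cube([62, 1019, 18]);
translate([1609, 104, 390]) cube([62, 1019, 18]);
translate([1768, 104, 390]) cube([62, 1019, 18]);
translate([1927, 104, 390]) cube([62, 1019, 18]);
translate([2086, 104, 390]) cube([62, 1019, 18]);
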